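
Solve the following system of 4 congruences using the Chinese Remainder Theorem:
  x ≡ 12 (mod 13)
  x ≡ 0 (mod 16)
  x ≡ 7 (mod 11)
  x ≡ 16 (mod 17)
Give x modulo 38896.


Product of moduli M = 13 · 16 · 11 · 17 = 38896.
Merge one congruence at a time:
  Start: x ≡ 12 (mod 13).
  Combine with x ≡ 0 (mod 16); new modulus lcm = 208.
    Write x = 12 + 13·t and substitute into x ≡ 0 (mod 16): 13·t ≡ 0 − 12 = -12 (mod 16).
    Reduce coefficients mod 16: 13·t ≡ 4 (mod 16).
    The inverse of 13 mod 16 is 5 (since 13·5 = 65 = 4·16 + 1), so t ≡ 5·4 = 20 ≡ 4 (mod 16).
    Then x = 12 + 13·4 = 64, valid modulo lcm(13, 16) = 208: x ≡ 64 (mod 208).
  Combine with x ≡ 7 (mod 11); new modulus lcm = 2288.
    Write x = 64 + 208·t and substitute into x ≡ 7 (mod 11): 208·t ≡ 7 − 64 = -57 (mod 11).
    Reduce coefficients mod 11: 10·t ≡ 9 (mod 11).
    The inverse of 10 mod 11 is 10 (since 10·10 = 100 = 9·11 + 1), so t ≡ 10·9 = 90 ≡ 2 (mod 11).
    Then x = 64 + 208·2 = 480, valid modulo lcm(208, 11) = 2288: x ≡ 480 (mod 2288).
  Combine with x ≡ 16 (mod 17); new modulus lcm = 38896.
    Write x = 480 + 2288·t and substitute into x ≡ 16 (mod 17): 2288·t ≡ 16 − 480 = -464 (mod 17).
    Reduce coefficients mod 17: 10·t ≡ 12 (mod 17).
    The inverse of 10 mod 17 is 12 (since 10·12 = 120 = 7·17 + 1), so t ≡ 12·12 = 144 ≡ 8 (mod 17).
    Then x = 480 + 2288·8 = 18784, valid modulo lcm(2288, 17) = 38896: x ≡ 18784 (mod 38896).
Verify against each original: 18784 mod 13 = 12, 18784 mod 16 = 0, 18784 mod 11 = 7, 18784 mod 17 = 16.

x ≡ 18784 (mod 38896).


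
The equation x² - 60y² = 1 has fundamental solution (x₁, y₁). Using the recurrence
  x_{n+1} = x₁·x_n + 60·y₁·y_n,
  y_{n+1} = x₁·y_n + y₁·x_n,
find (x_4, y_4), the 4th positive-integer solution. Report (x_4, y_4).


Step 1: Find the fundamental solution (x₁, y₁) of x² - 60y² = 1.
  Expand √60 as a continued fraction. a₀ = ⌊√60⌋ = 7; iterate m_{k+1} = d_k·a_k − m_k, d_{k+1} = (60 − m_{k+1}²)/d_k, a_{k+1} = ⌊(a₀ + m_{k+1})/d_{k+1}⌋ (starting m₀ = 0, d₀ = 1), with convergents p_k = a_k·p_{k-1} + p_{k-2}, q_k = a_k·q_{k-1} + q_{k-2} (p₋₁ = 1, q₋₁ = 0):
  k = 0: a₀ = 7; p₀/q₀ = 7/1; p₀² − 60·q₀² = 49 − 60 = -11.
  k = 1: m = 7, d = 11, a = ⌊(7 + 7)/11⌋ = 1; p/q = (1·7 + 1)/(1·1 + 0) = 8/1; p² − 60·q² = 64 − 60 = 4.
  k = 2: m = 4, d = 4, a = ⌊(7 + 4)/4⌋ = 2; p/q = (2·8 + 7)/(2·1 + 1) = 23/3; p² − 60·q² = 529 − 540 = -11.
  k = 3: m = 4, d = 11, a = ⌊(7 + 4)/11⌋ = 1; p/q = (1·23 + 8)/(1·3 + 1) = 31/4; p² − 60·q² = 961 − 960 = 1.
  The first convergent with p² − 60·q² = 1 gives the fundamental solution (x₁, y₁) = (31, 4).
Step 2: Apply the recurrence (x_{n+1}, y_{n+1}) = (x₁x_n + 60y₁y_n, x₁y_n + y₁x_n) repeatedly.
  From (x_1, y_1) = (31, 4): x_2 = 31·31 + 60·4·4 = 1921; y_2 = 31·4 + 4·31 = 248.
  From (x_2, y_2) = (1921, 248): x_3 = 31·1921 + 60·4·248 = 119071; y_3 = 31·248 + 4·1921 = 15372.
  From (x_3, y_3) = (119071, 15372): x_4 = 31·119071 + 60·4·15372 = 7380481; y_4 = 31·15372 + 4·119071 = 952816.
Step 3: Verify x_4² - 60·y_4² = 54471499791361 - 54471499791360 = 1 (should be 1). ✓

(x_1, y_1) = (31, 4); (x_4, y_4) = (7380481, 952816).


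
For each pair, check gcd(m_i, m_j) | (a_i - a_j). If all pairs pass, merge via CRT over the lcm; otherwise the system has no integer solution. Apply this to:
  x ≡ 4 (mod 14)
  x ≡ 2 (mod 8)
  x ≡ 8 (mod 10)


Moduli 14, 8, 10 are not pairwise coprime, so CRT works modulo lcm(m_i) when all pairwise compatibility conditions hold.
Pairwise compatibility: gcd(m_i, m_j) must divide a_i - a_j for every pair.
Merge one congruence at a time:
  Start: x ≡ 4 (mod 14).
  Combine with x ≡ 2 (mod 8): gcd(14, 8) = 2; 2 - 4 = -2, which IS divisible by 2, so compatible.
    Write x = 4 + 14·t and substitute into x ≡ 2 (mod 8): 14·t ≡ 2 − 4 = -2 (mod 8).
    Divide the congruence (and modulus) by g = 2: 7·t ≡ -1 (mod 4).
    Reduce coefficients mod 4: 3·t ≡ 3 (mod 4).
    The inverse of 3 mod 4 is 3 (since 3·3 = 9 = 2·4 + 1), so t ≡ 3·3 = 9 ≡ 1 (mod 4).
    Then x = 4 + 14·1 = 18, valid modulo lcm(14, 8) = 56: x ≡ 18 (mod 56).
  Combine with x ≡ 8 (mod 10): gcd(56, 10) = 2; 8 - 18 = -10, which IS divisible by 2, so compatible.
    Write x = 18 + 56·t and substitute into x ≡ 8 (mod 10): 56·t ≡ 8 − 18 = -10 (mod 10).
    Divide the congruence (and modulus) by g = 2: 28·t ≡ -5 (mod 5).
    Reduce coefficients mod 5: 3·t ≡ 0 (mod 5).
    The inverse of 3 mod 5 is 2 (since 3·2 = 6 = 1·5 + 1), so t ≡ 2·0 = 0 ≡ 0 (mod 5).
    Then x = 18 + 56·0 = 18, valid modulo lcm(56, 10) = 280: x ≡ 18 (mod 280).
Verify: 18 mod 14 = 4, 18 mod 8 = 2, 18 mod 10 = 8.

x ≡ 18 (mod 280).


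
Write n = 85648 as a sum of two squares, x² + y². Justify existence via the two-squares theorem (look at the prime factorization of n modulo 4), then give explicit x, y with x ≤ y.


Step 1: Factor n = 85648 = 2^4 · 53 · 101.
Step 2: Check the mod-4 condition on each prime factor: 2 = 2 (special); 53 ≡ 1 (mod 4), exponent 1; 101 ≡ 1 (mod 4), exponent 1.
All primes ≡ 3 (mod 4) appear to even exponent (or don't appear), so by the two-squares theorem n IS expressible as a sum of two squares.
Step 3: Build a representation. Group n = k² · m with k = 4 and m = 53 · 101 = 5353 (a product of primes ≡ 1 (mod 4)); a representation of m scales to one of n via (k·x)² + (k·y)² = k²(x² + y²). Each prime p ≡ 1 (mod 4) is itself a sum of two squares; find a² by testing p − a² for a perfect square:
  53: 53 − 1² = 52, 53 − 2² = 49 = 7² ⇒ 53 = 2² + 7².
  101: 101 − 1² = 100 = 10² ⇒ 101 = 1² + 10².
  Combine using the Brahmagupta–Fibonacci identity (a² + b²)(c² + d²) = (ac − bd)² + (ad + bc)² = (ac + bd)² + (ad − bc)²:
  53 · 101 = 5353: from (2² + 7²)(1² + 10²), take (2·1 − 7·10, 2·10 + 7·1) = (2 − 70, 20 + 7) = (-68, 27); dropping signs (only squares matter) gives (68, 27); check 68² + 27² = 4624 + 729 = 5353 ✓.
  Scale by k = 4: (4·68, 4·27) = (272, 108).
Step 4: Order so x ≤ y and verify: 108² + 272² = 11664 + 73984 = 85648 = n. ✓

n = 85648 = 108² + 272² (one valid representation with x ≤ y).


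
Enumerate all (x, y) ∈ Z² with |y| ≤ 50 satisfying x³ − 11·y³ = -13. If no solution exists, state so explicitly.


The equation is x³ - 11y³ = -13. For fixed y, x³ = 11·y³ − 13, so a solution requires the RHS to be a perfect cube.
Strategy: iterate y from -50 to 50, compute RHS = 11·y³ − 13, and check whether it is a (positive or negative) perfect cube.
Check small values of y:
  y = 0: RHS = -13 is not a perfect cube.
  y = 1: RHS = -2 is not a perfect cube.
  y = -1: RHS = -24 is not a perfect cube.
  y = 2: RHS = 75 is not a perfect cube.
  y = -2: RHS = -101 is not a perfect cube.
  y = 3: RHS = 284 is not a perfect cube.
  y = -3: RHS = -310 is not a perfect cube.
Continuing the search up to |y| = 50 finds no solutions either.
No (x, y) in the scanned range satisfies the equation.

No integer solutions with |y| ≤ 50.


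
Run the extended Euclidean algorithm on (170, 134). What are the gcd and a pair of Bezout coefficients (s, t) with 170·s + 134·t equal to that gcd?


Euclidean algorithm on (170, 134) — divide until remainder is 0:
  170 = 1 · 134 + 36
  134 = 3 · 36 + 26
  36 = 1 · 26 + 10
  26 = 2 · 10 + 6
  10 = 1 · 6 + 4
  6 = 1 · 4 + 2
  4 = 2 · 2 + 0
gcd(170, 134) = 2.
Track Bezout coefficients alongside the remainders: start with r₀ = 170 = a·1 + b·0 (s = 1, t = 0) and r₁ = 134 = a·0 + b·1 (s = 0, t = 1); each new remainder r_{k+1} = r_{k-1} − q_k·r_k inherits s_{k+1} = s_{k-1} − q_k·s_k, t_{k+1} = t_{k-1} − q_k·t_k, so r_k = a·s_k + b·t_k at every step:
  q = 1: r = 36, s = 1 − 1·0 = 1, t = 0 − 1·1 = -1  (check: 170·1 + 134·(-1) = 36)
  q = 3: r = 26, s = 0 − 3·1 = -3, t = 1 − 3·(-1) = 4  (check: 170·(-3) + 134·4 = 26)
  q = 1: r = 10, s = 1 − 1·(-3) = 4, t = -1 − 1·4 = -5  (check: 170·4 + 134·(-5) = 10)
  q = 2: r = 6, s = -3 − 2·4 = -11, t = 4 − 2·(-5) = 14  (check: 170·(-11) + 134·14 = 6)
  q = 1: r = 4, s = 4 − 1·(-11) = 15, t = -5 − 1·14 = -19  (check: 170·15 + 134·(-19) = 4)
  q = 1: r = 2, s = -11 − 1·15 = -26, t = 14 − 1·(-19) = 33  (check: 170·(-26) + 134·33 = 2)
The row with r = 2 (the gcd) gives the Bezout coefficients s = -26, t = 33.
Result: 170 · (-26) + 134 · (33) = 2.

gcd(170, 134) = 2; s = -26, t = 33 (check: 170·(-26) + 134·33 = 2).


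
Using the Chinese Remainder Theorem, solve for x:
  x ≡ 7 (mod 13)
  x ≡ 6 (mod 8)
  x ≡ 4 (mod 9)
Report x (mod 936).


Moduli 13, 8, 9 are pairwise coprime; by CRT there is a unique solution modulo M = 13 · 8 · 9 = 936.
Solve pairwise, accumulating the modulus:
  Start with x ≡ 7 (mod 13).
  Combine with x ≡ 6 (mod 8): since gcd(13, 8) = 1, we get a unique residue mod 104.
    Write x = 7 + 13·t and substitute into x ≡ 6 (mod 8): 13·t ≡ 6 − 7 = -1 (mod 8).
    Reduce coefficients mod 8: 5·t ≡ 7 (mod 8).
    The inverse of 5 mod 8 is 5 (since 5·5 = 25 = 3·8 + 1), so t ≡ 5·7 = 35 ≡ 3 (mod 8).
    Then x = 7 + 13·3 = 46, valid modulo lcm(13, 8) = 104: x ≡ 46 (mod 104).
  Combine with x ≡ 4 (mod 9): since gcd(104, 9) = 1, we get a unique residue mod 936.
    Write x = 46 + 104·t and substitute into x ≡ 4 (mod 9): 104·t ≡ 4 − 46 = -42 (mod 9).
    Reduce coefficients mod 9: 5·t ≡ 3 (mod 9).
    The inverse of 5 mod 9 is 2 (since 5·2 = 10 = 1·9 + 1), so t ≡ 2·3 = 6 ≡ 6 (mod 9).
    Then x = 46 + 104·6 = 670, valid modulo lcm(104, 9) = 936: x ≡ 670 (mod 936).
Verify: 670 mod 13 = 7 ✓, 670 mod 8 = 6 ✓, 670 mod 9 = 4 ✓.

x ≡ 670 (mod 936).


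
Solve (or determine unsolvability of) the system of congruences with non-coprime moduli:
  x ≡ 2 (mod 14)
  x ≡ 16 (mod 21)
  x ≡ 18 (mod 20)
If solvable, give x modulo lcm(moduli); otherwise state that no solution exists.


Moduli 14, 21, 20 are not pairwise coprime, so CRT works modulo lcm(m_i) when all pairwise compatibility conditions hold.
Pairwise compatibility: gcd(m_i, m_j) must divide a_i - a_j for every pair.
Merge one congruence at a time:
  Start: x ≡ 2 (mod 14).
  Combine with x ≡ 16 (mod 21): gcd(14, 21) = 7; 16 - 2 = 14, which IS divisible by 7, so compatible.
    Write x = 2 + 14·t and substitute into x ≡ 16 (mod 21): 14·t ≡ 16 − 2 = 14 (mod 21).
    Divide the congruence (and modulus) by g = 7: 2·t ≡ 2 (mod 3).
    The inverse of 2 mod 3 is 2 (since 2·2 = 4 = 1·3 + 1), so t ≡ 2·2 = 4 ≡ 1 (mod 3).
    Then x = 2 + 14·1 = 16, valid modulo lcm(14, 21) = 42: x ≡ 16 (mod 42).
  Combine with x ≡ 18 (mod 20): gcd(42, 20) = 2; 18 - 16 = 2, which IS divisible by 2, so compatible.
    Write x = 16 + 42·t and substitute into x ≡ 18 (mod 20): 42·t ≡ 18 − 16 = 2 (mod 20).
    Divide the congruence (and modulus) by g = 2: 21·t ≡ 1 (mod 10).
    Reduce coefficients mod 10: 1·t ≡ 1 (mod 10).
    So t ≡ 1 (mod 10).
    Then x = 16 + 42·1 = 58, valid modulo lcm(42, 20) = 420: x ≡ 58 (mod 420).
Verify: 58 mod 14 = 2, 58 mod 21 = 16, 58 mod 20 = 18.

x ≡ 58 (mod 420).


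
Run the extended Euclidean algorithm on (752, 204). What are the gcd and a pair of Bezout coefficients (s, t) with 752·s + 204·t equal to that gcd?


Euclidean algorithm on (752, 204) — divide until remainder is 0:
  752 = 3 · 204 + 140
  204 = 1 · 140 + 64
  140 = 2 · 64 + 12
  64 = 5 · 12 + 4
  12 = 3 · 4 + 0
gcd(752, 204) = 4.
Track Bezout coefficients alongside the remainders: start with r₀ = 752 = a·1 + b·0 (s = 1, t = 0) and r₁ = 204 = a·0 + b·1 (s = 0, t = 1); each new remainder r_{k+1} = r_{k-1} − q_k·r_k inherits s_{k+1} = s_{k-1} − q_k·s_k, t_{k+1} = t_{k-1} − q_k·t_k, so r_k = a·s_k + b·t_k at every step:
  q = 3: r = 140, s = 1 − 3·0 = 1, t = 0 − 3·1 = -3  (check: 752·1 + 204·(-3) = 140)
  q = 1: r = 64, s = 0 − 1·1 = -1, t = 1 − 1·(-3) = 4  (check: 752·(-1) + 204·4 = 64)
  q = 2: r = 12, s = 1 − 2·(-1) = 3, t = -3 − 2·4 = -11  (check: 752·3 + 204·(-11) = 12)
  q = 5: r = 4, s = -1 − 5·3 = -16, t = 4 − 5·(-11) = 59  (check: 752·(-16) + 204·59 = 4)
The row with r = 4 (the gcd) gives the Bezout coefficients s = -16, t = 59.
Result: 752 · (-16) + 204 · (59) = 4.

gcd(752, 204) = 4; s = -16, t = 59 (check: 752·(-16) + 204·59 = 4).


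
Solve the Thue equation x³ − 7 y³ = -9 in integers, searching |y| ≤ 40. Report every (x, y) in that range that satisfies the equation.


The equation is x³ - 7y³ = -9. For fixed y, x³ = 7·y³ − 9, so a solution requires the RHS to be a perfect cube.
Strategy: iterate y from -40 to 40, compute RHS = 7·y³ − 9, and check whether it is a (positive or negative) perfect cube.
Check small values of y:
  y = 0: RHS = -9 is not a perfect cube.
  y = 1: RHS = -2 is not a perfect cube.
  y = -1: RHS = -16 is not a perfect cube.
  y = 2: RHS = 47 is not a perfect cube.
  y = -2: RHS = -65 is not a perfect cube.
  y = 3: RHS = 180 is not a perfect cube.
  y = -3: RHS = -198 is not a perfect cube.
Continuing the search up to |y| = 40 finds no solutions either.
No (x, y) in the scanned range satisfies the equation.

No integer solutions with |y| ≤ 40.


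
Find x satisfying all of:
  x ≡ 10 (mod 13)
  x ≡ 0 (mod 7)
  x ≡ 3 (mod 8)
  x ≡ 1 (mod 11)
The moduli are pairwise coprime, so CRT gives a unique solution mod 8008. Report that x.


Product of moduli M = 13 · 7 · 8 · 11 = 8008.
Merge one congruence at a time:
  Start: x ≡ 10 (mod 13).
  Combine with x ≡ 0 (mod 7); new modulus lcm = 91.
    Write x = 10 + 13·t and substitute into x ≡ 0 (mod 7): 13·t ≡ 0 − 10 = -10 (mod 7).
    Reduce coefficients mod 7: 6·t ≡ 4 (mod 7).
    The inverse of 6 mod 7 is 6 (since 6·6 = 36 = 5·7 + 1), so t ≡ 6·4 = 24 ≡ 3 (mod 7).
    Then x = 10 + 13·3 = 49, valid modulo lcm(13, 7) = 91: x ≡ 49 (mod 91).
  Combine with x ≡ 3 (mod 8); new modulus lcm = 728.
    Write x = 49 + 91·t and substitute into x ≡ 3 (mod 8): 91·t ≡ 3 − 49 = -46 (mod 8).
    Reduce coefficients mod 8: 3·t ≡ 2 (mod 8).
    The inverse of 3 mod 8 is 3 (since 3·3 = 9 = 1·8 + 1), so t ≡ 3·2 = 6 ≡ 6 (mod 8).
    Then x = 49 + 91·6 = 595, valid modulo lcm(91, 8) = 728: x ≡ 595 (mod 728).
  Combine with x ≡ 1 (mod 11); new modulus lcm = 8008.
    Write x = 595 + 728·t and substitute into x ≡ 1 (mod 11): 728·t ≡ 1 − 595 = -594 (mod 11).
    Reduce coefficients mod 11: 2·t ≡ 0 (mod 11).
    The inverse of 2 mod 11 is 6 (since 2·6 = 12 = 1·11 + 1), so t ≡ 6·0 = 0 ≡ 0 (mod 11).
    Then x = 595 + 728·0 = 595, valid modulo lcm(728, 11) = 8008: x ≡ 595 (mod 8008).
Verify against each original: 595 mod 13 = 10, 595 mod 7 = 0, 595 mod 8 = 3, 595 mod 11 = 1.

x ≡ 595 (mod 8008).


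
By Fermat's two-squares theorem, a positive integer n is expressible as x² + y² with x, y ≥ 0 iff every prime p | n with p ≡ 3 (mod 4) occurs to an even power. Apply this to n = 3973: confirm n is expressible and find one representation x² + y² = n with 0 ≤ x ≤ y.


Step 1: Factor n = 3973 = 29 · 137.
Step 2: Check the mod-4 condition on each prime factor: 29 ≡ 1 (mod 4), exponent 1; 137 ≡ 1 (mod 4), exponent 1.
All primes ≡ 3 (mod 4) appear to even exponent (or don't appear), so by the two-squares theorem n IS expressible as a sum of two squares.
Step 3: Build a representation. Here n = 29 · 137 is a product of primes ≡ 1 (mod 4). Each prime p ≡ 1 (mod 4) is itself a sum of two squares; find a² by testing p − a² for a perfect square:
  29: 29 − 1² = 28, 29 − 2² = 25 = 5² ⇒ 29 = 2² + 5².
  137: 137 − 1² = 136, 137 − 2² = 133, 137 − 3² = 128, 137 − 4² = 121 = 11² ⇒ 137 = 4² + 11².
  Combine using the Brahmagupta–Fibonacci identity (a² + b²)(c² + d²) = (ac − bd)² + (ad + bc)² = (ac + bd)² + (ad − bc)²:
  29 · 137 = 3973: from (2² + 5²)(4² + 11²), take (2·4 − 5·11, 2·11 + 5·4) = (8 − 55, 22 + 20) = (-47, 42); dropping signs (only squares matter) gives (47, 42); check 47² + 42² = 2209 + 1764 = 3973 ✓.
Step 4: Order so x ≤ y and verify: 42² + 47² = 1764 + 2209 = 3973 = n. ✓

n = 3973 = 42² + 47² (one valid representation with x ≤ y).


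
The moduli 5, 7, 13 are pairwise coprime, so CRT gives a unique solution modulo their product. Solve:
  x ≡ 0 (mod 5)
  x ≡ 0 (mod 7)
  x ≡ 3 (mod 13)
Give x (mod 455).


Moduli 5, 7, 13 are pairwise coprime; by CRT there is a unique solution modulo M = 5 · 7 · 13 = 455.
Solve pairwise, accumulating the modulus:
  Start with x ≡ 0 (mod 5).
  Combine with x ≡ 0 (mod 7): since gcd(5, 7) = 1, we get a unique residue mod 35.
    Write x = 0 + 5·t and substitute into x ≡ 0 (mod 7): 5·t ≡ 0 − 0 = 0 (mod 7).
    The inverse of 5 mod 7 is 3 (since 5·3 = 15 = 2·7 + 1), so t ≡ 3·0 = 0 ≡ 0 (mod 7).
    Then x = 0 + 5·0 = 0, valid modulo lcm(5, 7) = 35: x ≡ 0 (mod 35).
  Combine with x ≡ 3 (mod 13): since gcd(35, 13) = 1, we get a unique residue mod 455.
    Write x = 0 + 35·t and substitute into x ≡ 3 (mod 13): 35·t ≡ 3 − 0 = 3 (mod 13).
    Reduce coefficients mod 13: 9·t ≡ 3 (mod 13).
    The inverse of 9 mod 13 is 3 (since 9·3 = 27 = 2·13 + 1), so t ≡ 3·3 = 9 ≡ 9 (mod 13).
    Then x = 0 + 35·9 = 315, valid modulo lcm(35, 13) = 455: x ≡ 315 (mod 455).
Verify: 315 mod 5 = 0 ✓, 315 mod 7 = 0 ✓, 315 mod 13 = 3 ✓.

x ≡ 315 (mod 455).


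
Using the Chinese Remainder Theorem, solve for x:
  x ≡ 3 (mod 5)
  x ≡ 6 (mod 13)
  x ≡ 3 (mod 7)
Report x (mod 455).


Moduli 5, 13, 7 are pairwise coprime; by CRT there is a unique solution modulo M = 5 · 13 · 7 = 455.
Solve pairwise, accumulating the modulus:
  Start with x ≡ 3 (mod 5).
  Combine with x ≡ 6 (mod 13): since gcd(5, 13) = 1, we get a unique residue mod 65.
    Write x = 3 + 5·t and substitute into x ≡ 6 (mod 13): 5·t ≡ 6 − 3 = 3 (mod 13).
    The inverse of 5 mod 13 is 8 (since 5·8 = 40 = 3·13 + 1), so t ≡ 8·3 = 24 ≡ 11 (mod 13).
    Then x = 3 + 5·11 = 58, valid modulo lcm(5, 13) = 65: x ≡ 58 (mod 65).
  Combine with x ≡ 3 (mod 7): since gcd(65, 7) = 1, we get a unique residue mod 455.
    Write x = 58 + 65·t and substitute into x ≡ 3 (mod 7): 65·t ≡ 3 − 58 = -55 (mod 7).
    Reduce coefficients mod 7: 2·t ≡ 1 (mod 7).
    The inverse of 2 mod 7 is 4 (since 2·4 = 8 = 1·7 + 1), so t ≡ 4·1 = 4 ≡ 4 (mod 7).
    Then x = 58 + 65·4 = 318, valid modulo lcm(65, 7) = 455: x ≡ 318 (mod 455).
Verify: 318 mod 5 = 3 ✓, 318 mod 13 = 6 ✓, 318 mod 7 = 3 ✓.

x ≡ 318 (mod 455).


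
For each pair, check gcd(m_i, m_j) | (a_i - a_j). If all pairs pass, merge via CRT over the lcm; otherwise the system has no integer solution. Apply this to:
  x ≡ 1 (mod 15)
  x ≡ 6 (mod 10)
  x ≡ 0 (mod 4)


Moduli 15, 10, 4 are not pairwise coprime, so CRT works modulo lcm(m_i) when all pairwise compatibility conditions hold.
Pairwise compatibility: gcd(m_i, m_j) must divide a_i - a_j for every pair.
Merge one congruence at a time:
  Start: x ≡ 1 (mod 15).
  Combine with x ≡ 6 (mod 10): gcd(15, 10) = 5; 6 - 1 = 5, which IS divisible by 5, so compatible.
    Write x = 1 + 15·t and substitute into x ≡ 6 (mod 10): 15·t ≡ 6 − 1 = 5 (mod 10).
    Divide the congruence (and modulus) by g = 5: 3·t ≡ 1 (mod 2).
    Reduce coefficients mod 2: 1·t ≡ 1 (mod 2).
    So t ≡ 1 (mod 2).
    Then x = 1 + 15·1 = 16, valid modulo lcm(15, 10) = 30: x ≡ 16 (mod 30).
  Combine with x ≡ 0 (mod 4): gcd(30, 4) = 2; 0 - 16 = -16, which IS divisible by 2, so compatible.
    Write x = 16 + 30·t and substitute into x ≡ 0 (mod 4): 30·t ≡ 0 − 16 = -16 (mod 4).
    Divide the congruence (and modulus) by g = 2: 15·t ≡ -8 (mod 2).
    Reduce coefficients mod 2: 1·t ≡ 0 (mod 2).
    So t ≡ 0 (mod 2).
    Then x = 16 + 30·0 = 16, valid modulo lcm(30, 4) = 60: x ≡ 16 (mod 60).
Verify: 16 mod 15 = 1, 16 mod 10 = 6, 16 mod 4 = 0.

x ≡ 16 (mod 60).


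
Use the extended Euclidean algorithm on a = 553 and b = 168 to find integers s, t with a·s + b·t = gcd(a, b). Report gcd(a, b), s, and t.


Euclidean algorithm on (553, 168) — divide until remainder is 0:
  553 = 3 · 168 + 49
  168 = 3 · 49 + 21
  49 = 2 · 21 + 7
  21 = 3 · 7 + 0
gcd(553, 168) = 7.
Track Bezout coefficients alongside the remainders: start with r₀ = 553 = a·1 + b·0 (s = 1, t = 0) and r₁ = 168 = a·0 + b·1 (s = 0, t = 1); each new remainder r_{k+1} = r_{k-1} − q_k·r_k inherits s_{k+1} = s_{k-1} − q_k·s_k, t_{k+1} = t_{k-1} − q_k·t_k, so r_k = a·s_k + b·t_k at every step:
  q = 3: r = 49, s = 1 − 3·0 = 1, t = 0 − 3·1 = -3  (check: 553·1 + 168·(-3) = 49)
  q = 3: r = 21, s = 0 − 3·1 = -3, t = 1 − 3·(-3) = 10  (check: 553·(-3) + 168·10 = 21)
  q = 2: r = 7, s = 1 − 2·(-3) = 7, t = -3 − 2·10 = -23  (check: 553·7 + 168·(-23) = 7)
The row with r = 7 (the gcd) gives the Bezout coefficients s = 7, t = -23.
Result: 553 · (7) + 168 · (-23) = 7.

gcd(553, 168) = 7; s = 7, t = -23 (check: 553·7 + 168·(-23) = 7).


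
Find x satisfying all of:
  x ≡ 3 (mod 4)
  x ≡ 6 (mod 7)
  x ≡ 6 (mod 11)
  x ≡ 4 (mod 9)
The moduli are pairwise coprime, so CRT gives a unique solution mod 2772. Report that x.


Product of moduli M = 4 · 7 · 11 · 9 = 2772.
Merge one congruence at a time:
  Start: x ≡ 3 (mod 4).
  Combine with x ≡ 6 (mod 7); new modulus lcm = 28.
    Write x = 3 + 4·t and substitute into x ≡ 6 (mod 7): 4·t ≡ 6 − 3 = 3 (mod 7).
    The inverse of 4 mod 7 is 2 (since 4·2 = 8 = 1·7 + 1), so t ≡ 2·3 = 6 ≡ 6 (mod 7).
    Then x = 3 + 4·6 = 27, valid modulo lcm(4, 7) = 28: x ≡ 27 (mod 28).
  Combine with x ≡ 6 (mod 11); new modulus lcm = 308.
    Write x = 27 + 28·t and substitute into x ≡ 6 (mod 11): 28·t ≡ 6 − 27 = -21 (mod 11).
    Reduce coefficients mod 11: 6·t ≡ 1 (mod 11).
    The inverse of 6 mod 11 is 2 (since 6·2 = 12 = 1·11 + 1), so t ≡ 2·1 = 2 ≡ 2 (mod 11).
    Then x = 27 + 28·2 = 83, valid modulo lcm(28, 11) = 308: x ≡ 83 (mod 308).
  Combine with x ≡ 4 (mod 9); new modulus lcm = 2772.
    Write x = 83 + 308·t and substitute into x ≡ 4 (mod 9): 308·t ≡ 4 − 83 = -79 (mod 9).
    Reduce coefficients mod 9: 2·t ≡ 2 (mod 9).
    The inverse of 2 mod 9 is 5 (since 2·5 = 10 = 1·9 + 1), so t ≡ 5·2 = 10 ≡ 1 (mod 9).
    Then x = 83 + 308·1 = 391, valid modulo lcm(308, 9) = 2772: x ≡ 391 (mod 2772).
Verify against each original: 391 mod 4 = 3, 391 mod 7 = 6, 391 mod 11 = 6, 391 mod 9 = 4.

x ≡ 391 (mod 2772).


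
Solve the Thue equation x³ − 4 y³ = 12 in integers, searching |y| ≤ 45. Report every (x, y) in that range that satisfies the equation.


The equation is x³ - 4y³ = 12. For fixed y, x³ = 4·y³ + 12, so a solution requires the RHS to be a perfect cube.
Strategy: iterate y from -45 to 45, compute RHS = 4·y³ + 12, and check whether it is a (positive or negative) perfect cube.
Check small values of y:
  y = 0: RHS = 12 is not a perfect cube.
  y = 1: RHS = 16 is not a perfect cube.
  y = -1: RHS = 8 = (2)³ ⇒ x = 2 works.
  y = 2: RHS = 44 is not a perfect cube.
  y = -2: RHS = -20 is not a perfect cube.
  y = 3: RHS = 120 is not a perfect cube.
  y = -3: RHS = -96 is not a perfect cube.
Continuing, at y = 5: RHS = 512 = (8)³ ⇒ x = 8 works.
Searching the remaining y in |y| ≤ 45 finds no further solutions.
Collected solutions: (2, -1), (8, 5).

Solutions (with |y| ≤ 45): (2, -1), (8, 5).


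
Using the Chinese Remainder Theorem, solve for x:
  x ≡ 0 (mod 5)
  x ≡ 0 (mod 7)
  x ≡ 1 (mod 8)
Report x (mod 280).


Moduli 5, 7, 8 are pairwise coprime; by CRT there is a unique solution modulo M = 5 · 7 · 8 = 280.
Solve pairwise, accumulating the modulus:
  Start with x ≡ 0 (mod 5).
  Combine with x ≡ 0 (mod 7): since gcd(5, 7) = 1, we get a unique residue mod 35.
    Write x = 0 + 5·t and substitute into x ≡ 0 (mod 7): 5·t ≡ 0 − 0 = 0 (mod 7).
    The inverse of 5 mod 7 is 3 (since 5·3 = 15 = 2·7 + 1), so t ≡ 3·0 = 0 ≡ 0 (mod 7).
    Then x = 0 + 5·0 = 0, valid modulo lcm(5, 7) = 35: x ≡ 0 (mod 35).
  Combine with x ≡ 1 (mod 8): since gcd(35, 8) = 1, we get a unique residue mod 280.
    Write x = 0 + 35·t and substitute into x ≡ 1 (mod 8): 35·t ≡ 1 − 0 = 1 (mod 8).
    Reduce coefficients mod 8: 3·t ≡ 1 (mod 8).
    The inverse of 3 mod 8 is 3 (since 3·3 = 9 = 1·8 + 1), so t ≡ 3·1 = 3 ≡ 3 (mod 8).
    Then x = 0 + 35·3 = 105, valid modulo lcm(35, 8) = 280: x ≡ 105 (mod 280).
Verify: 105 mod 5 = 0 ✓, 105 mod 7 = 0 ✓, 105 mod 8 = 1 ✓.

x ≡ 105 (mod 280).


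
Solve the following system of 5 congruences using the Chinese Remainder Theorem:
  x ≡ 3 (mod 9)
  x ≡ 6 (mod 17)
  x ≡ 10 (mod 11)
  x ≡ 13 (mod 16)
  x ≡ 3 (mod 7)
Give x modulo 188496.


Product of moduli M = 9 · 17 · 11 · 16 · 7 = 188496.
Merge one congruence at a time:
  Start: x ≡ 3 (mod 9).
  Combine with x ≡ 6 (mod 17); new modulus lcm = 153.
    Write x = 3 + 9·t and substitute into x ≡ 6 (mod 17): 9·t ≡ 6 − 3 = 3 (mod 17).
    The inverse of 9 mod 17 is 2 (since 9·2 = 18 = 1·17 + 1), so t ≡ 2·3 = 6 ≡ 6 (mod 17).
    Then x = 3 + 9·6 = 57, valid modulo lcm(9, 17) = 153: x ≡ 57 (mod 153).
  Combine with x ≡ 10 (mod 11); new modulus lcm = 1683.
    Write x = 57 + 153·t and substitute into x ≡ 10 (mod 11): 153·t ≡ 10 − 57 = -47 (mod 11).
    Reduce coefficients mod 11: 10·t ≡ 8 (mod 11).
    The inverse of 10 mod 11 is 10 (since 10·10 = 100 = 9·11 + 1), so t ≡ 10·8 = 80 ≡ 3 (mod 11).
    Then x = 57 + 153·3 = 516, valid modulo lcm(153, 11) = 1683: x ≡ 516 (mod 1683).
  Combine with x ≡ 13 (mod 16); new modulus lcm = 26928.
    Write x = 516 + 1683·t and substitute into x ≡ 13 (mod 16): 1683·t ≡ 13 − 516 = -503 (mod 16).
    Reduce coefficients mod 16: 3·t ≡ 9 (mod 16).
    The inverse of 3 mod 16 is 11 (since 3·11 = 33 = 2·16 + 1), so t ≡ 11·9 = 99 ≡ 3 (mod 16).
    Then x = 516 + 1683·3 = 5565, valid modulo lcm(1683, 16) = 26928: x ≡ 5565 (mod 26928).
  Combine with x ≡ 3 (mod 7); new modulus lcm = 188496.
    Write x = 5565 + 26928·t and substitute into x ≡ 3 (mod 7): 26928·t ≡ 3 − 5565 = -5562 (mod 7).
    Reduce coefficients mod 7: 6·t ≡ 3 (mod 7).
    The inverse of 6 mod 7 is 6 (since 6·6 = 36 = 5·7 + 1), so t ≡ 6·3 = 18 ≡ 4 (mod 7).
    Then x = 5565 + 26928·4 = 113277, valid modulo lcm(26928, 7) = 188496: x ≡ 113277 (mod 188496).
Verify against each original: 113277 mod 9 = 3, 113277 mod 17 = 6, 113277 mod 11 = 10, 113277 mod 16 = 13, 113277 mod 7 = 3.

x ≡ 113277 (mod 188496).


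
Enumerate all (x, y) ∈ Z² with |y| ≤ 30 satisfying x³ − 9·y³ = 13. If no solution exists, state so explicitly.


The equation is x³ - 9y³ = 13. For fixed y, x³ = 9·y³ + 13, so a solution requires the RHS to be a perfect cube.
Strategy: iterate y from -30 to 30, compute RHS = 9·y³ + 13, and check whether it is a (positive or negative) perfect cube.
Check small values of y:
  y = 0: RHS = 13 is not a perfect cube.
  y = 1: RHS = 22 is not a perfect cube.
  y = -1: RHS = 4 is not a perfect cube.
  y = 2: RHS = 85 is not a perfect cube.
  y = -2: RHS = -59 is not a perfect cube.
  y = 3: RHS = 256 is not a perfect cube.
  y = -3: RHS = -230 is not a perfect cube.
Continuing the search up to |y| = 30 finds no solutions either.
No (x, y) in the scanned range satisfies the equation.

No integer solutions with |y| ≤ 30.


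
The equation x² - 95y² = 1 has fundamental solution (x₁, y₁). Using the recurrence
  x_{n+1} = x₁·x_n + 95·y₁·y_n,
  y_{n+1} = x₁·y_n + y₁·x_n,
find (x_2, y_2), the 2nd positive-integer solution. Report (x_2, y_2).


Step 1: Find the fundamental solution (x₁, y₁) of x² - 95y² = 1.
  Expand √95 as a continued fraction. a₀ = ⌊√95⌋ = 9; iterate m_{k+1} = d_k·a_k − m_k, d_{k+1} = (95 − m_{k+1}²)/d_k, a_{k+1} = ⌊(a₀ + m_{k+1})/d_{k+1}⌋ (starting m₀ = 0, d₀ = 1), with convergents p_k = a_k·p_{k-1} + p_{k-2}, q_k = a_k·q_{k-1} + q_{k-2} (p₋₁ = 1, q₋₁ = 0):
  k = 0: a₀ = 9; p₀/q₀ = 9/1; p₀² − 95·q₀² = 81 − 95 = -14.
  k = 1: m = 9, d = 14, a = ⌊(9 + 9)/14⌋ = 1; p/q = (1·9 + 1)/(1·1 + 0) = 10/1; p² − 95·q² = 100 − 95 = 5.
  k = 2: m = 5, d = 5, a = ⌊(9 + 5)/5⌋ = 2; p/q = (2·10 + 9)/(2·1 + 1) = 29/3; p² − 95·q² = 841 − 855 = -14.
  k = 3: m = 5, d = 14, a = ⌊(9 + 5)/14⌋ = 1; p/q = (1·29 + 10)/(1·3 + 1) = 39/4; p² − 95·q² = 1521 − 1520 = 1.
  The first convergent with p² − 95·q² = 1 gives the fundamental solution (x₁, y₁) = (39, 4).
Step 2: Apply the recurrence (x_{n+1}, y_{n+1}) = (x₁x_n + 95y₁y_n, x₁y_n + y₁x_n) repeatedly.
  From (x_1, y_1) = (39, 4): x_2 = 39·39 + 95·4·4 = 3041; y_2 = 39·4 + 4·39 = 312.
Step 3: Verify x_2² - 95·y_2² = 9247681 - 9247680 = 1 (should be 1). ✓

(x_1, y_1) = (39, 4); (x_2, y_2) = (3041, 312).


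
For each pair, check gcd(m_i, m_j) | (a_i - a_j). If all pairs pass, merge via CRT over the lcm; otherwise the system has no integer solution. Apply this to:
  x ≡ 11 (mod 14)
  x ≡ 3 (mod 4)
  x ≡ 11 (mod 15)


Moduli 14, 4, 15 are not pairwise coprime, so CRT works modulo lcm(m_i) when all pairwise compatibility conditions hold.
Pairwise compatibility: gcd(m_i, m_j) must divide a_i - a_j for every pair.
Merge one congruence at a time:
  Start: x ≡ 11 (mod 14).
  Combine with x ≡ 3 (mod 4): gcd(14, 4) = 2; 3 - 11 = -8, which IS divisible by 2, so compatible.
    Write x = 11 + 14·t and substitute into x ≡ 3 (mod 4): 14·t ≡ 3 − 11 = -8 (mod 4).
    Divide the congruence (and modulus) by g = 2: 7·t ≡ -4 (mod 2).
    Reduce coefficients mod 2: 1·t ≡ 0 (mod 2).
    So t ≡ 0 (mod 2).
    Then x = 11 + 14·0 = 11, valid modulo lcm(14, 4) = 28: x ≡ 11 (mod 28).
  Combine with x ≡ 11 (mod 15): gcd(28, 15) = 1; 11 - 11 = 0, which IS divisible by 1, so compatible.
    Write x = 11 + 28·t and substitute into x ≡ 11 (mod 15): 28·t ≡ 11 − 11 = 0 (mod 15).
    Reduce coefficients mod 15: 13·t ≡ 0 (mod 15).
    The inverse of 13 mod 15 is 7 (since 13·7 = 91 = 6·15 + 1), so t ≡ 7·0 = 0 ≡ 0 (mod 15).
    Then x = 11 + 28·0 = 11, valid modulo lcm(28, 15) = 420: x ≡ 11 (mod 420).
Verify: 11 mod 14 = 11, 11 mod 4 = 3, 11 mod 15 = 11.

x ≡ 11 (mod 420).


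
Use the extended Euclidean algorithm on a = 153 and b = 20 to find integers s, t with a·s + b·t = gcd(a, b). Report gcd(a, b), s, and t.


Euclidean algorithm on (153, 20) — divide until remainder is 0:
  153 = 7 · 20 + 13
  20 = 1 · 13 + 7
  13 = 1 · 7 + 6
  7 = 1 · 6 + 1
  6 = 6 · 1 + 0
gcd(153, 20) = 1.
Track Bezout coefficients alongside the remainders: start with r₀ = 153 = a·1 + b·0 (s = 1, t = 0) and r₁ = 20 = a·0 + b·1 (s = 0, t = 1); each new remainder r_{k+1} = r_{k-1} − q_k·r_k inherits s_{k+1} = s_{k-1} − q_k·s_k, t_{k+1} = t_{k-1} − q_k·t_k, so r_k = a·s_k + b·t_k at every step:
  q = 7: r = 13, s = 1 − 7·0 = 1, t = 0 − 7·1 = -7  (check: 153·1 + 20·(-7) = 13)
  q = 1: r = 7, s = 0 − 1·1 = -1, t = 1 − 1·(-7) = 8  (check: 153·(-1) + 20·8 = 7)
  q = 1: r = 6, s = 1 − 1·(-1) = 2, t = -7 − 1·8 = -15  (check: 153·2 + 20·(-15) = 6)
  q = 1: r = 1, s = -1 − 1·2 = -3, t = 8 − 1·(-15) = 23  (check: 153·(-3) + 20·23 = 1)
The row with r = 1 (the gcd) gives the Bezout coefficients s = -3, t = 23.
Result: 153 · (-3) + 20 · (23) = 1.

gcd(153, 20) = 1; s = -3, t = 23 (check: 153·(-3) + 20·23 = 1).


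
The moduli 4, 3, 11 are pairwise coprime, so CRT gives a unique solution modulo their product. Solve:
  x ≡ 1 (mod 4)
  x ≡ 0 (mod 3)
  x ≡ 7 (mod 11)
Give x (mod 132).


Moduli 4, 3, 11 are pairwise coprime; by CRT there is a unique solution modulo M = 4 · 3 · 11 = 132.
Solve pairwise, accumulating the modulus:
  Start with x ≡ 1 (mod 4).
  Combine with x ≡ 0 (mod 3): since gcd(4, 3) = 1, we get a unique residue mod 12.
    Write x = 1 + 4·t and substitute into x ≡ 0 (mod 3): 4·t ≡ 0 − 1 = -1 (mod 3).
    Reduce coefficients mod 3: 1·t ≡ 2 (mod 3).
    So t ≡ 2 (mod 3).
    Then x = 1 + 4·2 = 9, valid modulo lcm(4, 3) = 12: x ≡ 9 (mod 12).
  Combine with x ≡ 7 (mod 11): since gcd(12, 11) = 1, we get a unique residue mod 132.
    Write x = 9 + 12·t and substitute into x ≡ 7 (mod 11): 12·t ≡ 7 − 9 = -2 (mod 11).
    Reduce coefficients mod 11: 1·t ≡ 9 (mod 11).
    So t ≡ 9 (mod 11).
    Then x = 9 + 12·9 = 117, valid modulo lcm(12, 11) = 132: x ≡ 117 (mod 132).
Verify: 117 mod 4 = 1 ✓, 117 mod 3 = 0 ✓, 117 mod 11 = 7 ✓.

x ≡ 117 (mod 132).


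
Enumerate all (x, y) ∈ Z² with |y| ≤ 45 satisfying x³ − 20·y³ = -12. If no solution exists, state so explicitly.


The equation is x³ - 20y³ = -12. For fixed y, x³ = 20·y³ − 12, so a solution requires the RHS to be a perfect cube.
Strategy: iterate y from -45 to 45, compute RHS = 20·y³ − 12, and check whether it is a (positive or negative) perfect cube.
Check small values of y:
  y = 0: RHS = -12 is not a perfect cube.
  y = 1: RHS = 8 = (2)³ ⇒ x = 2 works.
  y = -1: RHS = -32 is not a perfect cube.
  y = 2: RHS = 148 is not a perfect cube.
  y = -2: RHS = -172 is not a perfect cube.
  y = 3: RHS = 528 is not a perfect cube.
  y = -3: RHS = -552 is not a perfect cube.
Continuing the search up to |y| = 45 finds no further solutions beyond those listed.
Collected solutions: (2, 1).

Solutions (with |y| ≤ 45): (2, 1).


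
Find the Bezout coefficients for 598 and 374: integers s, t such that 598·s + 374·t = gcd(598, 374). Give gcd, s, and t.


Euclidean algorithm on (598, 374) — divide until remainder is 0:
  598 = 1 · 374 + 224
  374 = 1 · 224 + 150
  224 = 1 · 150 + 74
  150 = 2 · 74 + 2
  74 = 37 · 2 + 0
gcd(598, 374) = 2.
Track Bezout coefficients alongside the remainders: start with r₀ = 598 = a·1 + b·0 (s = 1, t = 0) and r₁ = 374 = a·0 + b·1 (s = 0, t = 1); each new remainder r_{k+1} = r_{k-1} − q_k·r_k inherits s_{k+1} = s_{k-1} − q_k·s_k, t_{k+1} = t_{k-1} − q_k·t_k, so r_k = a·s_k + b·t_k at every step:
  q = 1: r = 224, s = 1 − 1·0 = 1, t = 0 − 1·1 = -1  (check: 598·1 + 374·(-1) = 224)
  q = 1: r = 150, s = 0 − 1·1 = -1, t = 1 − 1·(-1) = 2  (check: 598·(-1) + 374·2 = 150)
  q = 1: r = 74, s = 1 − 1·(-1) = 2, t = -1 − 1·2 = -3  (check: 598·2 + 374·(-3) = 74)
  q = 2: r = 2, s = -1 − 2·2 = -5, t = 2 − 2·(-3) = 8  (check: 598·(-5) + 374·8 = 2)
The row with r = 2 (the gcd) gives the Bezout coefficients s = -5, t = 8.
Result: 598 · (-5) + 374 · (8) = 2.

gcd(598, 374) = 2; s = -5, t = 8 (check: 598·(-5) + 374·8 = 2).


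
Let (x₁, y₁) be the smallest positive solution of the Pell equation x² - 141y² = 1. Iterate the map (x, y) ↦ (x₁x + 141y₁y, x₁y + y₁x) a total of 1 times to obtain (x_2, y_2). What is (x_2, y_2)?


Step 1: Find the fundamental solution (x₁, y₁) of x² - 141y² = 1.
  Expand √141 as a continued fraction. a₀ = ⌊√141⌋ = 11; iterate m_{k+1} = d_k·a_k − m_k, d_{k+1} = (141 − m_{k+1}²)/d_k, a_{k+1} = ⌊(a₀ + m_{k+1})/d_{k+1}⌋ (starting m₀ = 0, d₀ = 1), with convergents p_k = a_k·p_{k-1} + p_{k-2}, q_k = a_k·q_{k-1} + q_{k-2} (p₋₁ = 1, q₋₁ = 0):
  k = 0: a₀ = 11; p₀/q₀ = 11/1; p₀² − 141·q₀² = 121 − 141 = -20.
  k = 1: m = 11, d = 20, a = ⌊(11 + 11)/20⌋ = 1; p/q = (1·11 + 1)/(1·1 + 0) = 12/1; p² − 141·q² = 144 − 141 = 3.
  k = 2: m = 9, d = 3, a = ⌊(11 + 9)/3⌋ = 6; p/q = (6·12 + 11)/(6·1 + 1) = 83/7; p² − 141·q² = 6889 − 6909 = -20.
  k = 3: m = 9, d = 20, a = ⌊(11 + 9)/20⌋ = 1; p/q = (1·83 + 12)/(1·7 + 1) = 95/8; p² − 141·q² = 9025 − 9024 = 1.
  The first convergent with p² − 141·q² = 1 gives the fundamental solution (x₁, y₁) = (95, 8).
Step 2: Apply the recurrence (x_{n+1}, y_{n+1}) = (x₁x_n + 141y₁y_n, x₁y_n + y₁x_n) repeatedly.
  From (x_1, y_1) = (95, 8): x_2 = 95·95 + 141·8·8 = 18049; y_2 = 95·8 + 8·95 = 1520.
Step 3: Verify x_2² - 141·y_2² = 325766401 - 325766400 = 1 (should be 1). ✓

(x_1, y_1) = (95, 8); (x_2, y_2) = (18049, 1520).


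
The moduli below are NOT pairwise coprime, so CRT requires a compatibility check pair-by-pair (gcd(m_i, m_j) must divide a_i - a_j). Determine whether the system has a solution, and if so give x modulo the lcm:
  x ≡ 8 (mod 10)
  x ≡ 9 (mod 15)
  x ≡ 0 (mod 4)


Moduli 10, 15, 4 are not pairwise coprime, so CRT works modulo lcm(m_i) when all pairwise compatibility conditions hold.
Pairwise compatibility: gcd(m_i, m_j) must divide a_i - a_j for every pair.
Merge one congruence at a time:
  Start: x ≡ 8 (mod 10).
  Combine with x ≡ 9 (mod 15): gcd(10, 15) = 5, and 9 - 8 = 1 is NOT divisible by 5.
    ⇒ system is inconsistent (no integer solution).

No solution (the system is inconsistent).


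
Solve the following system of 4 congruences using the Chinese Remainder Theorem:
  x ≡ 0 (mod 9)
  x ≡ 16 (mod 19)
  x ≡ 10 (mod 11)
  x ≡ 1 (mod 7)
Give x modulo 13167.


Product of moduli M = 9 · 19 · 11 · 7 = 13167.
Merge one congruence at a time:
  Start: x ≡ 0 (mod 9).
  Combine with x ≡ 16 (mod 19); new modulus lcm = 171.
    Write x = 0 + 9·t and substitute into x ≡ 16 (mod 19): 9·t ≡ 16 − 0 = 16 (mod 19).
    The inverse of 9 mod 19 is 17 (since 9·17 = 153 = 8·19 + 1), so t ≡ 17·16 = 272 ≡ 6 (mod 19).
    Then x = 0 + 9·6 = 54, valid modulo lcm(9, 19) = 171: x ≡ 54 (mod 171).
  Combine with x ≡ 10 (mod 11); new modulus lcm = 1881.
    Write x = 54 + 171·t and substitute into x ≡ 10 (mod 11): 171·t ≡ 10 − 54 = -44 (mod 11).
    Reduce coefficients mod 11: 6·t ≡ 0 (mod 11).
    The inverse of 6 mod 11 is 2 (since 6·2 = 12 = 1·11 + 1), so t ≡ 2·0 = 0 ≡ 0 (mod 11).
    Then x = 54 + 171·0 = 54, valid modulo lcm(171, 11) = 1881: x ≡ 54 (mod 1881).
  Combine with x ≡ 1 (mod 7); new modulus lcm = 13167.
    Write x = 54 + 1881·t and substitute into x ≡ 1 (mod 7): 1881·t ≡ 1 − 54 = -53 (mod 7).
    Reduce coefficients mod 7: 5·t ≡ 3 (mod 7).
    The inverse of 5 mod 7 is 3 (since 5·3 = 15 = 2·7 + 1), so t ≡ 3·3 = 9 ≡ 2 (mod 7).
    Then x = 54 + 1881·2 = 3816, valid modulo lcm(1881, 7) = 13167: x ≡ 3816 (mod 13167).
Verify against each original: 3816 mod 9 = 0, 3816 mod 19 = 16, 3816 mod 11 = 10, 3816 mod 7 = 1.

x ≡ 3816 (mod 13167).


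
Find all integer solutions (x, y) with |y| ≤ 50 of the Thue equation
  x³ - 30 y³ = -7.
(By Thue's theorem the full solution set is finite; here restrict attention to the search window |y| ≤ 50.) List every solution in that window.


The equation is x³ - 30y³ = -7. For fixed y, x³ = 30·y³ − 7, so a solution requires the RHS to be a perfect cube.
Strategy: iterate y from -50 to 50, compute RHS = 30·y³ − 7, and check whether it is a (positive or negative) perfect cube.
Check small values of y:
  y = 0: RHS = -7 is not a perfect cube.
  y = 1: RHS = 23 is not a perfect cube.
  y = -1: RHS = -37 is not a perfect cube.
  y = 2: RHS = 233 is not a perfect cube.
  y = -2: RHS = -247 is not a perfect cube.
  y = 3: RHS = 803 is not a perfect cube.
  y = -3: RHS = -817 is not a perfect cube.
Continuing the search up to |y| = 50 finds no solutions either.
No (x, y) in the scanned range satisfies the equation.

No integer solutions with |y| ≤ 50.


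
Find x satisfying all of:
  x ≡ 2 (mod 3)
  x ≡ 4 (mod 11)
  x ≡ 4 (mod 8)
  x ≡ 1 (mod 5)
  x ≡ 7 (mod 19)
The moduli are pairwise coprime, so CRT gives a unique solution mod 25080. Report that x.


Product of moduli M = 3 · 11 · 8 · 5 · 19 = 25080.
Merge one congruence at a time:
  Start: x ≡ 2 (mod 3).
  Combine with x ≡ 4 (mod 11); new modulus lcm = 33.
    Write x = 2 + 3·t and substitute into x ≡ 4 (mod 11): 3·t ≡ 4 − 2 = 2 (mod 11).
    The inverse of 3 mod 11 is 4 (since 3·4 = 12 = 1·11 + 1), so t ≡ 4·2 = 8 ≡ 8 (mod 11).
    Then x = 2 + 3·8 = 26, valid modulo lcm(3, 11) = 33: x ≡ 26 (mod 33).
  Combine with x ≡ 4 (mod 8); new modulus lcm = 264.
    Write x = 26 + 33·t and substitute into x ≡ 4 (mod 8): 33·t ≡ 4 − 26 = -22 (mod 8).
    Reduce coefficients mod 8: 1·t ≡ 2 (mod 8).
    So t ≡ 2 (mod 8).
    Then x = 26 + 33·2 = 92, valid modulo lcm(33, 8) = 264: x ≡ 92 (mod 264).
  Combine with x ≡ 1 (mod 5); new modulus lcm = 1320.
    Write x = 92 + 264·t and substitute into x ≡ 1 (mod 5): 264·t ≡ 1 − 92 = -91 (mod 5).
    Reduce coefficients mod 5: 4·t ≡ 4 (mod 5).
    The inverse of 4 mod 5 is 4 (since 4·4 = 16 = 3·5 + 1), so t ≡ 4·4 = 16 ≡ 1 (mod 5).
    Then x = 92 + 264·1 = 356, valid modulo lcm(264, 5) = 1320: x ≡ 356 (mod 1320).
  Combine with x ≡ 7 (mod 19); new modulus lcm = 25080.
    Write x = 356 + 1320·t and substitute into x ≡ 7 (mod 19): 1320·t ≡ 7 − 356 = -349 (mod 19).
    Reduce coefficients mod 19: 9·t ≡ 12 (mod 19).
    The inverse of 9 mod 19 is 17 (since 9·17 = 153 = 8·19 + 1), so t ≡ 17·12 = 204 ≡ 14 (mod 19).
    Then x = 356 + 1320·14 = 18836, valid modulo lcm(1320, 19) = 25080: x ≡ 18836 (mod 25080).
Verify against each original: 18836 mod 3 = 2, 18836 mod 11 = 4, 18836 mod 8 = 4, 18836 mod 5 = 1, 18836 mod 19 = 7.

x ≡ 18836 (mod 25080).
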